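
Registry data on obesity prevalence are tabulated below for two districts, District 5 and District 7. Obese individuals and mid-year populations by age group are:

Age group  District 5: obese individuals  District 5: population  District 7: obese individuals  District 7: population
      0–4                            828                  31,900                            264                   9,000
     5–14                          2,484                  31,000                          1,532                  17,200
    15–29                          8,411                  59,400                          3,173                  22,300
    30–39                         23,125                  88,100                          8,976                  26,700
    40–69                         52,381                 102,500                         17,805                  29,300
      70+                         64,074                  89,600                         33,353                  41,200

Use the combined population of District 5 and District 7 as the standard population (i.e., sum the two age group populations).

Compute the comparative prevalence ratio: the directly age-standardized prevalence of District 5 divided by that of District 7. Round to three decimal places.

Age-specific rates per 1,000 for District 5: 25.956, 80.129, 141.599, 262.486, 511.034, 715.112.
For District 7: 29.333, 89.070, 142.287, 336.180, 607.679, 809.539.
Combined standard total = 548,200; weights = 0.0746, 0.0879, 0.1490, 0.2094, 0.2404, 0.2386.
District 5: 0.0746×25.956 + 0.0879×80.129 + 0.1490×141.599 + 0.2094×262.486 + 0.2404×511.034 + 0.2386×715.112 = 378.5421 per 1,000.
District 7: 0.0746×29.333 + 0.0879×89.070 + 0.1490×142.287 + 0.2094×336.180 + 0.2404×607.679 + 0.2386×809.539 = 440.8810 per 1,000.
Ratio = 378.5421 ÷ 440.8810 = 0.85860.

0.859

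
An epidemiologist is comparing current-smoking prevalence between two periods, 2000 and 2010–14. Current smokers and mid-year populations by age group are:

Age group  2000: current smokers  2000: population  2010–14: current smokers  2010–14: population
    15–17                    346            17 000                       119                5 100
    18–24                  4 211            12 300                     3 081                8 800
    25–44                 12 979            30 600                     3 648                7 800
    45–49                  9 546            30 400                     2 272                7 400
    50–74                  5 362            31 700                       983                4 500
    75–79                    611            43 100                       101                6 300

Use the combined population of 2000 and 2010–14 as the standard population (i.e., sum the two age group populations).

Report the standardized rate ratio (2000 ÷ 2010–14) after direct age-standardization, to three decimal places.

0.924

Age-specific rates per 1 000 for 2000: 20.353, 342.358, 424.150, 314.013, 169.148, 14.176.
For 2010–14: 23.333, 350.114, 467.692, 307.027, 218.444, 16.032.
Combined standard total = 205 000; weights = 0.1078, 0.1029, 0.1873, 0.1844, 0.1766, 0.2410.
2000: 0.1078×20.353 + 0.1029×342.358 + 0.1873×424.150 + 0.1844×314.013 + 0.1766×169.148 + 0.2410×14.176 = 208.0688 per 1 000.
2010–14: 0.1078×23.333 + 0.1029×350.114 + 0.1873×467.692 + 0.1844×307.027 + 0.1766×218.444 + 0.2410×16.032 = 225.2084 per 1 000.
Ratio = 208.0688 ÷ 225.2084 = 0.92389.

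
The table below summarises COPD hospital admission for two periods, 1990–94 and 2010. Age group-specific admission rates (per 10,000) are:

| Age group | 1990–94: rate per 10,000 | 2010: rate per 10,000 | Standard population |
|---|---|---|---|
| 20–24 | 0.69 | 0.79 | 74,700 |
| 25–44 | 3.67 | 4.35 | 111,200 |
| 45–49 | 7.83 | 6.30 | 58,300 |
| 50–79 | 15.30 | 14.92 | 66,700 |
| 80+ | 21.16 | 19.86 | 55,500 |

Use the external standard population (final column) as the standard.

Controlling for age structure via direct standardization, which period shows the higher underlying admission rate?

1990–94

Standard total = 366,400; weights = 0.2039, 0.3035, 0.1591, 0.1820, 0.1515.
1990–94: 0.2039×0.69 + 0.3035×3.67 + 0.1591×7.83 + 0.1820×15.30 + 0.1515×21.16 = 8.4908 per 10,000.
2010: 0.2039×0.79 + 0.3035×4.35 + 0.1591×6.30 + 0.1820×14.92 + 0.1515×19.86 = 8.2080 per 10,000.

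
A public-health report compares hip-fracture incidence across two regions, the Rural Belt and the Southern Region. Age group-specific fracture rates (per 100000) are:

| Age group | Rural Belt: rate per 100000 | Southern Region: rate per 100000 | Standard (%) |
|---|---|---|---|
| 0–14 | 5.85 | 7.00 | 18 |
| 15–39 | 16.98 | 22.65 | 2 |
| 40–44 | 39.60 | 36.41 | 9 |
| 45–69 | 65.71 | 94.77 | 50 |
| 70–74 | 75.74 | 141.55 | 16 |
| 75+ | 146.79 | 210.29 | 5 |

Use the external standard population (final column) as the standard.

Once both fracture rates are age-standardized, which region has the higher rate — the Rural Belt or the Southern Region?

Southern Region

Standard weights: 0.18, 0.02, 0.09, 0.50, 0.16, 0.05.
The Rural Belt: 0.1800×5.85 + 0.0200×16.98 + 0.0900×39.60 + 0.5000×65.71 + 0.1600×75.74 + 0.0500×146.79 = 57.2695 per 100000.
The Southern Region: 0.1800×7.00 + 0.0200×22.65 + 0.0900×36.41 + 0.5000×94.77 + 0.1600×141.55 + 0.0500×210.29 = 85.5374 per 100000.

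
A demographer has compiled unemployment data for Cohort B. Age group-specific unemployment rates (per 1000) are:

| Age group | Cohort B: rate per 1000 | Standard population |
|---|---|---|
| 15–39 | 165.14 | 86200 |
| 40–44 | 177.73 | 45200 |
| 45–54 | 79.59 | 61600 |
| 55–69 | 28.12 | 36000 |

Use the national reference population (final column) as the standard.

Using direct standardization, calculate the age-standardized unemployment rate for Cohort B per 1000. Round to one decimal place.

Standard total = 229000; weights = 0.3764, 0.1974, 0.2690, 0.1572.
Standardized rate: 0.3764×165.14 + 0.1974×177.73 + 0.2690×79.59 + 0.1572×28.12 = 123.0722 per 1000.

123.1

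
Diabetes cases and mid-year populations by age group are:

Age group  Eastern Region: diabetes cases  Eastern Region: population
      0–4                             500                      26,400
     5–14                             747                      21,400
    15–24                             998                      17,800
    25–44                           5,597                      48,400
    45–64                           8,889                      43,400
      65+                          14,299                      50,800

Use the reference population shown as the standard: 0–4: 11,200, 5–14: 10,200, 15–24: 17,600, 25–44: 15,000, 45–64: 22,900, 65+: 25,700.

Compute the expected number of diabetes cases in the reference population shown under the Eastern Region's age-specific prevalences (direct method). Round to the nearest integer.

Age-specific rates per 1,000 for the Eastern Region: 18.939, 34.907, 56.067, 115.640, 204.816, 281.476.
Expected diabetes cases = Σ (standard pop × age-specific rate ÷ 1,000)
= 11,200×18.939/1,000 + 10,200×34.907/1,000 + 17,600×56.067/1,000 + 15,000×115.640/1,000 + 22,900×204.816/1,000 + 25,700×281.476/1,000
= 212.12 + 356.05 + 986.79 + 1734.61 + 4690.28 + 7233.94 = 15213.78.

15214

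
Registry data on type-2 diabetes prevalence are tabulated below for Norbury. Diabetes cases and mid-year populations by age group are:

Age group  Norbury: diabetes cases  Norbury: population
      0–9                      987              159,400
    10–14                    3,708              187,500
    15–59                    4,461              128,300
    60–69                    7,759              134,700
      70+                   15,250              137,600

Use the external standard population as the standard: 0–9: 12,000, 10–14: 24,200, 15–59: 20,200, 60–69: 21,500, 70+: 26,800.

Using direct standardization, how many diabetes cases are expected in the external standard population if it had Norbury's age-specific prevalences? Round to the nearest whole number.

5464

Age-specific rates per 1,000 for Norbury: 6.192, 19.776, 34.770, 57.602, 110.828.
Expected diabetes cases = Σ (standard pop × age-specific rate ÷ 1,000)
= 12,000×6.192/1,000 + 24,200×19.776/1,000 + 20,200×34.770/1,000 + 21,500×57.602/1,000 + 26,800×110.828/1,000
= 74.30 + 478.58 + 702.36 + 1238.44 + 2970.20 = 5463.89.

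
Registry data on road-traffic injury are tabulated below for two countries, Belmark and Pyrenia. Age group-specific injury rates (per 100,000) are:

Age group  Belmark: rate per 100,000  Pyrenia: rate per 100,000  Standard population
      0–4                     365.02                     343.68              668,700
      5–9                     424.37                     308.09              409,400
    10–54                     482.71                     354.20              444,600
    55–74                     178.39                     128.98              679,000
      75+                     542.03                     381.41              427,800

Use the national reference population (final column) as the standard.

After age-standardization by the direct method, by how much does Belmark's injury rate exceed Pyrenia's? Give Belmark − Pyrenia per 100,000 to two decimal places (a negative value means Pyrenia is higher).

84.15

Standard total = 2,629,500; weights = 0.2543, 0.1557, 0.1691, 0.2582, 0.1627.
Belmark: 0.2543×365.02 + 0.1557×424.37 + 0.1691×482.71 + 0.2582×178.39 + 0.1627×542.03 = 374.7656 per 100,000.
Pyrenia: 0.2543×343.68 + 0.1557×308.09 + 0.1691×354.20 + 0.2582×128.98 + 0.1627×381.41 = 290.6153 per 100,000.
Difference = 374.7656 − 290.6153 = 84.1503.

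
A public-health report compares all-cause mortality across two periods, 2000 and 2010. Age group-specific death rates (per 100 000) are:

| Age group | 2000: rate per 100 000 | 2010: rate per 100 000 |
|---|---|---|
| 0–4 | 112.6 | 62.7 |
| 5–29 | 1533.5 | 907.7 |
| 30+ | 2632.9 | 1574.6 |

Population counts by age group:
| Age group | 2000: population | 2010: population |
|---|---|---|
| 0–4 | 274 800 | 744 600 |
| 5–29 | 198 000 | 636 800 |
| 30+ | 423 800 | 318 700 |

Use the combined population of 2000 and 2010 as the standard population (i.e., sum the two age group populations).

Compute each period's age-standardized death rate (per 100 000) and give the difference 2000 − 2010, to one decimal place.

523.4

Combined standard total = 2 596 700; weights = 0.3926, 0.3215, 0.2859.
2000: 0.3926×112.6 + 0.3215×1533.5 + 0.2859×2632.9 = 1290.0522 per 100 000.
2010: 0.3926×62.7 + 0.3215×907.7 + 0.2859×1574.6 = 766.6672 per 100 000.
Difference = 1290.0522 − 766.6672 = 523.3849.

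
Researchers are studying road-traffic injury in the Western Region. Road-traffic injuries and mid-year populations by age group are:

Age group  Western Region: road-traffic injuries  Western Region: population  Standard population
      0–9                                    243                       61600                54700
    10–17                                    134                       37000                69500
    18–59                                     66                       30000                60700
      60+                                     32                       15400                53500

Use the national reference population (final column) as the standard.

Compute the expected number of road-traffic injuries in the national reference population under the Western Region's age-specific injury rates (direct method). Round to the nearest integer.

Age-specific rates per 100000 for the Western Region: 394.48, 362.16, 220.00, 207.79.
Expected road-traffic injuries = Σ (standard pop × age-specific rate ÷ 100000)
= 54700×394.48/100000 + 69500×362.16/100000 + 60700×220.00/100000 + 53500×207.79/100000
= 215.78 + 251.70 + 133.54 + 111.17 = 712.19.

712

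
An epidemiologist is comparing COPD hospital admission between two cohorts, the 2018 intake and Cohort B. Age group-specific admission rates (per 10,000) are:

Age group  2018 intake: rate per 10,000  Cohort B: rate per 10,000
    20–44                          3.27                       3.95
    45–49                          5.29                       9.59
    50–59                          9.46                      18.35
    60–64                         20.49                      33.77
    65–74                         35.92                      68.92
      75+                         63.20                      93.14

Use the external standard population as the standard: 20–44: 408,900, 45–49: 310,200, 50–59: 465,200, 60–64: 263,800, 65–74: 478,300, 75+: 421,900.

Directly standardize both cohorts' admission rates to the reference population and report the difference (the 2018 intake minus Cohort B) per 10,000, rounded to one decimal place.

-16.0

Standard total = 2,348,300; weights = 0.1741, 0.1321, 0.1981, 0.1123, 0.2037, 0.1797.
The 2018 intake: 0.1741×3.27 + 0.1321×5.29 + 0.1981×9.46 + 0.1123×20.49 + 0.2037×35.92 + 0.1797×63.20 = 24.1148 per 10,000.
Cohort B: 0.1741×3.95 + 0.1321×9.59 + 0.1981×18.35 + 0.1123×33.77 + 0.2037×68.92 + 0.1797×93.14 = 40.1546 per 10,000.
Difference = 24.1148 − 40.1546 = -16.0399.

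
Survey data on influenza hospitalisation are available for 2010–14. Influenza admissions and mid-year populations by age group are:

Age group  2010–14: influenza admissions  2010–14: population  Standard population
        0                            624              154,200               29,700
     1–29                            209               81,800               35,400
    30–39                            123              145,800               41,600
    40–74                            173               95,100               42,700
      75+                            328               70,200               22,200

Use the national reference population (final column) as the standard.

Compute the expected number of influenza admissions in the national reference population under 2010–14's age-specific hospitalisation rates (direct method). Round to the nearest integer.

Age-specific rates per 100,000 for 2010–14: 404.67, 255.50, 84.36, 181.91, 467.24.
Expected influenza admissions = Σ (standard pop × age-specific rate ÷ 100,000)
= 29,700×404.67/100,000 + 35,400×255.50/100,000 + 41,600×84.36/100,000 + 42,700×181.91/100,000 + 22,200×467.24/100,000
= 120.19 + 90.45 + 35.09 + 77.68 + 103.73 = 427.13.

427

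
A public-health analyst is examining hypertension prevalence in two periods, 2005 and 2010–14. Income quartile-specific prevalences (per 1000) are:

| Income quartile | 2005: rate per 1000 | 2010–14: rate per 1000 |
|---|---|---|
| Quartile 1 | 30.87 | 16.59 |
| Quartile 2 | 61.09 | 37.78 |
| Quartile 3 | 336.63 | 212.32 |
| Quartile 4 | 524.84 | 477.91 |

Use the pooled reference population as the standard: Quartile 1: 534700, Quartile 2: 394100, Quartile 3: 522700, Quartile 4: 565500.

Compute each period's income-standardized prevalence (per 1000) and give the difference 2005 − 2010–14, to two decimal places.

53.71

Standard total = 2017000; weights = 0.2651, 0.1954, 0.2591, 0.2804.
2005: 0.2651×30.87 + 0.1954×61.09 + 0.2591×336.63 + 0.2804×524.84 = 254.5044 per 1000.
2010–14: 0.2651×16.59 + 0.1954×37.78 + 0.2591×212.32 + 0.2804×477.91 = 200.7920 per 1000.
Difference = 254.5044 − 200.7920 = 53.7123.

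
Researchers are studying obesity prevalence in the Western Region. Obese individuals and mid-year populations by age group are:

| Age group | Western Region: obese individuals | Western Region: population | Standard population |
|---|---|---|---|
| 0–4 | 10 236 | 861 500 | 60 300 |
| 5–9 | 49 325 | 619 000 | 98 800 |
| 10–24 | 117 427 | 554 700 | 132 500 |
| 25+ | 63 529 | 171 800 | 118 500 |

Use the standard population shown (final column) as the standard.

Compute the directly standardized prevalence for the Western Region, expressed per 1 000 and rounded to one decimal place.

196.2

Age-specific rates per 1 000 for the Western Region: 11.882, 79.685, 211.695, 369.785.
Standard total = 410 100; weights = 0.1470, 0.2409, 0.3231, 0.2890.
Standardized rate: 0.1470×11.882 + 0.2409×79.685 + 0.3231×211.695 + 0.2890×369.785 = 196.1920 per 1 000.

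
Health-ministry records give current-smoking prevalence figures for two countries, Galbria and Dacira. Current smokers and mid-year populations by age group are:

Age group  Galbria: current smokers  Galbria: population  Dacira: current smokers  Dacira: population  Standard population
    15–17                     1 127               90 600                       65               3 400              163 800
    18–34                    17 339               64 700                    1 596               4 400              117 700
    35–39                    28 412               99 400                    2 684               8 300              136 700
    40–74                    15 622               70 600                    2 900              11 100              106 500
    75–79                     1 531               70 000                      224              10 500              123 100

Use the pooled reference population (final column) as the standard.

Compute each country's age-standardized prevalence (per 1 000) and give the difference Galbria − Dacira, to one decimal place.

Age-specific rates per 1 000 for Galbria: 12.439, 267.991, 285.835, 221.275, 21.871.
For Dacira: 19.118, 362.727, 323.373, 261.261, 21.333.
Standard total = 647 800; weights = 0.2529, 0.1817, 0.2110, 0.1644, 0.1900.
Galbria: 0.2529×12.439 + 0.1817×267.991 + 0.2110×285.835 + 0.1644×221.275 + 0.1900×21.871 = 152.6889 per 1 000.
Dacira: 0.2529×19.118 + 0.1817×362.727 + 0.2110×323.373 + 0.1644×261.261 + 0.1900×21.333 = 185.9835 per 1 000.
Difference = 152.6889 − 185.9835 = -33.2946.

-33.3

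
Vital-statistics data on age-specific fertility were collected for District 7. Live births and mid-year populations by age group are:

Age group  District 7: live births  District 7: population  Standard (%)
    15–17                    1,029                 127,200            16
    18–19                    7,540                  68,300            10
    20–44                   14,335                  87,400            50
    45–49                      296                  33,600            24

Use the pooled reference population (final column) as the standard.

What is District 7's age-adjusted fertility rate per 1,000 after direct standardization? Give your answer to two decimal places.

Age-specific rates per 1,000 for District 7: 8.090, 110.395, 164.016, 8.810.
Standard weights: 0.16, 0.10, 0.50, 0.24.
Standardized rate: 0.1600×8.090 + 0.1000×110.395 + 0.5000×164.016 + 0.2400×8.810 = 96.4562 per 1,000.

96.46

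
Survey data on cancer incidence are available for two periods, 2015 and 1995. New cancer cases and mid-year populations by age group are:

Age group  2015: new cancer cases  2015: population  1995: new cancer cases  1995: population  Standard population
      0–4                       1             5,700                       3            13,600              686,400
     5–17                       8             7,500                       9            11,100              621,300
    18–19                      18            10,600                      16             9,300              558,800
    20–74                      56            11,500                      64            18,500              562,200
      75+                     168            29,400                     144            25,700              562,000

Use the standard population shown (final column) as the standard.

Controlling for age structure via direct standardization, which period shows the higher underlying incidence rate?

Age-specific rates per 100,000 for 2015: 17.54, 106.67, 169.81, 486.96, 571.43.
For 1995: 22.06, 81.08, 172.04, 345.95, 560.31.
Standard total = 2,990,700; weights = 0.2295, 0.2077, 0.1868, 0.1880, 0.1879.
2015: 0.2295×17.54 + 0.2077×106.67 + 0.1868×169.81 + 0.1880×486.96 + 0.1879×571.43 = 256.8343 per 100,000.
1995: 0.2295×22.06 + 0.2077×81.08 + 0.1868×172.04 + 0.1880×345.95 + 0.1879×560.31 = 224.3756 per 100,000.

2015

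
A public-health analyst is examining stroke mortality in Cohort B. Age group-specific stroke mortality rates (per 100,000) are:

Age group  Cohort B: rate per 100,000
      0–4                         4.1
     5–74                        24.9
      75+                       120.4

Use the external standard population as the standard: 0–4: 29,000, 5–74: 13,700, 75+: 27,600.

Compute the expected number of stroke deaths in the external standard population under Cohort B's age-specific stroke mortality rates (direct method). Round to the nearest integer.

Expected stroke deaths = Σ (standard pop × age-specific rate ÷ 100,000)
= 29,000×4.1/100,000 + 13,700×24.9/100,000 + 27,600×120.4/100,000
= 1.19 + 3.41 + 33.23 = 37.83.

38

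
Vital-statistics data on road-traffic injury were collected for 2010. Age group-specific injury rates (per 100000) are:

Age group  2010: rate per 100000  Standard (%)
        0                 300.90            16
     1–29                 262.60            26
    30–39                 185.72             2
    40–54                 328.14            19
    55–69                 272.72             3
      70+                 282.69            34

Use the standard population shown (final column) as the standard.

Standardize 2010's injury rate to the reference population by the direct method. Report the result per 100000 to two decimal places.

Standard weights: 0.16, 0.26, 0.02, 0.19, 0.03, 0.34.
Standardized rate: 0.1600×300.90 + 0.2600×262.60 + 0.0200×185.72 + 0.1900×328.14 + 0.0300×272.72 + 0.3400×282.69 = 286.7772 per 100000.

286.78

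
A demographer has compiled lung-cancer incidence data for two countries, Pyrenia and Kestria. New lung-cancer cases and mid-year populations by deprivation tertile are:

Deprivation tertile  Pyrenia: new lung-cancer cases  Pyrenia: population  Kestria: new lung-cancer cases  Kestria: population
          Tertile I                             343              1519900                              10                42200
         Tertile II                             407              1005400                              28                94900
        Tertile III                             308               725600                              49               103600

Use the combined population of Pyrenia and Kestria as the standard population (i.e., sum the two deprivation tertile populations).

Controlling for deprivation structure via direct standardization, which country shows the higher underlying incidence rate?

Pyrenia

Deprivation-specific rates per 100000 for Pyrenia: 22.57, 40.48, 42.45.
For Kestria: 23.70, 29.50, 47.30.
Combined standard total = 3491600; weights = 0.4474, 0.3151, 0.2375.
Pyrenia: 0.4474×22.57 + 0.3151×40.48 + 0.2375×42.45 = 32.9338 per 100000.
Kestria: 0.4474×23.70 + 0.3151×29.50 + 0.2375×47.30 = 31.1317 per 100000.
The crude rates (32.54 vs 36.14) would put Kestria higher, but that reflects its deprivation composition; once standardized to a common deprivation structure, Pyrenia has the higher underlying rate.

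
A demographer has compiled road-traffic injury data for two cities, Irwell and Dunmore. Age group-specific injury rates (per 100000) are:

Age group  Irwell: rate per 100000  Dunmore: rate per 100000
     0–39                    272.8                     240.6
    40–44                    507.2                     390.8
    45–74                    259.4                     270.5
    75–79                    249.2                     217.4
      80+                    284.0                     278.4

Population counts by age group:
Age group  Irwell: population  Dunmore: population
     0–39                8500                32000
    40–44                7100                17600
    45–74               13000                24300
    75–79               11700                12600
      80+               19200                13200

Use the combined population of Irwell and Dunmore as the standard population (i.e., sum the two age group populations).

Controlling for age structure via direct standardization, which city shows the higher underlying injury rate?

Irwell

Combined standard total = 159200; weights = 0.2544, 0.1552, 0.2343, 0.1526, 0.2035.
Irwell: 0.2544×272.8 + 0.1552×507.2 + 0.2343×259.4 + 0.1526×249.2 + 0.2035×284.0 = 304.7049 per 100000.
Dunmore: 0.2544×240.6 + 0.1552×390.8 + 0.2343×270.5 + 0.1526×217.4 + 0.2035×278.4 = 275.0609 per 100000.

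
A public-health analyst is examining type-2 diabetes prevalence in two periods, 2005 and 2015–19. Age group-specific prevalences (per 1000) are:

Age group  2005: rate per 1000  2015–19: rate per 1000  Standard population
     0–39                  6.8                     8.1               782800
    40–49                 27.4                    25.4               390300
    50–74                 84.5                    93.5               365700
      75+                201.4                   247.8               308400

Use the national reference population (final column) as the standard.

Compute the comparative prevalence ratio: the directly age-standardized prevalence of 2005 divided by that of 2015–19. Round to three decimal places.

Standard total = 1847200; weights = 0.4238, 0.2113, 0.1980, 0.1670.
2005: 0.4238×6.8 + 0.2113×27.4 + 0.1980×84.5 + 0.1670×201.4 = 59.0248 per 1000.
2015–19: 0.4238×8.1 + 0.2113×25.4 + 0.1980×93.5 + 0.1670×247.8 = 68.6817 per 1000.
Ratio = 59.0248 ÷ 68.6817 = 0.85940.

0.859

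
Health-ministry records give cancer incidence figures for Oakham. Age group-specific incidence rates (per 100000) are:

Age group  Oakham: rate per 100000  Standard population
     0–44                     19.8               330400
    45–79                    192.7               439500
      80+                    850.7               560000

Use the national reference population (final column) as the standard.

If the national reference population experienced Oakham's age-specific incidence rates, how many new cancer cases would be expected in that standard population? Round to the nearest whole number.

5676

Expected new cancer cases = Σ (standard pop × age-specific rate ÷ 100000)
= 330400×19.8/100000 + 439500×192.7/100000 + 560000×850.7/100000
= 65.42 + 846.92 + 4763.92 = 5676.26.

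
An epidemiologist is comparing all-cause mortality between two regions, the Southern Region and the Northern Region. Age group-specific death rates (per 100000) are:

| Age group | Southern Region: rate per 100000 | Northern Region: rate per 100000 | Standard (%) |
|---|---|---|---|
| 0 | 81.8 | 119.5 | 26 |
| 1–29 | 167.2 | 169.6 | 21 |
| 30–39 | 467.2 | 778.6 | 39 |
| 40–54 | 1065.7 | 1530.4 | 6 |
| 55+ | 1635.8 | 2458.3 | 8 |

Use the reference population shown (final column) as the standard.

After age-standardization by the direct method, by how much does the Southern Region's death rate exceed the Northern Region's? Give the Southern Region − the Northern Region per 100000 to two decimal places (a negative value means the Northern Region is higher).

-225.43

Standard weights: 0.26, 0.21, 0.39, 0.06, 0.08.
The Southern Region: 0.2600×81.8 + 0.2100×167.2 + 0.3900×467.2 + 0.0600×1065.7 + 0.0800×1635.8 = 433.3940 per 100000.
The Northern Region: 0.2600×119.5 + 0.2100×169.6 + 0.3900×778.6 + 0.0600×1530.4 + 0.0800×2458.3 = 658.8280 per 100000.
Difference = 433.3940 − 658.8280 = -225.4340.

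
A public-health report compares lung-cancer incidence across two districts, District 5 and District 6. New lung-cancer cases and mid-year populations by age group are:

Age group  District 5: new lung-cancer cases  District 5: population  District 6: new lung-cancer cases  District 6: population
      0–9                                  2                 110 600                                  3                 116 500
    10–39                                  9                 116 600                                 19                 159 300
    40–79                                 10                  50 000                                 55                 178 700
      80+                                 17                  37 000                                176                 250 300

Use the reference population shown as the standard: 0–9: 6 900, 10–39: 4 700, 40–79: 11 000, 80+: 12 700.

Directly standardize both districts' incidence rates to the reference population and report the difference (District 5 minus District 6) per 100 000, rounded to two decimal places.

Age-specific rates per 100 000 for District 5: 1.81, 7.72, 20.00, 45.95.
For District 6: 2.58, 11.93, 30.78, 70.32.
Standard total = 35 300; weights = 0.1955, 0.1331, 0.3116, 0.3598.
District 5: 0.1955×1.81 + 0.1331×7.72 + 0.3116×20.00 + 0.3598×45.95 = 24.1436 per 100 000.
District 6: 0.1955×2.58 + 0.1331×11.93 + 0.3116×30.78 + 0.3598×70.32 = 36.9799 per 100 000.
Difference = 24.1436 − 36.9799 = -12.8363.

-12.84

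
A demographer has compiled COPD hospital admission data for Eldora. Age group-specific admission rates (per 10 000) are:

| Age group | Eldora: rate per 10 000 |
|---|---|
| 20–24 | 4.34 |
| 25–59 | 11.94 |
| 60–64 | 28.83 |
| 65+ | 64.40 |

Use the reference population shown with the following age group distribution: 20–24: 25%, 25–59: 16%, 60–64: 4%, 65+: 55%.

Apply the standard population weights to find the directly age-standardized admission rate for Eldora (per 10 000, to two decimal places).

39.57

Standard weights: 0.25, 0.16, 0.04, 0.55.
Standardized rate: 0.2500×4.34 + 0.1600×11.94 + 0.0400×28.83 + 0.5500×64.40 = 39.5686 per 10 000.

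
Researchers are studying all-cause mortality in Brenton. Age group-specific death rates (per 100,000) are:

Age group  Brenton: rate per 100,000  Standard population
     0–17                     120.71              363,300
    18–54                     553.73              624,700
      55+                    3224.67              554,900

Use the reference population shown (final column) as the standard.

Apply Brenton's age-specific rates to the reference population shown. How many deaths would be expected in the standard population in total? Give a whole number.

21791

Expected deaths = Σ (standard pop × age-specific rate ÷ 100,000)
= 363,300×120.71/100,000 + 624,700×553.73/100,000 + 554,900×3224.67/100,000
= 438.54 + 3459.15 + 17893.69 = 21791.38.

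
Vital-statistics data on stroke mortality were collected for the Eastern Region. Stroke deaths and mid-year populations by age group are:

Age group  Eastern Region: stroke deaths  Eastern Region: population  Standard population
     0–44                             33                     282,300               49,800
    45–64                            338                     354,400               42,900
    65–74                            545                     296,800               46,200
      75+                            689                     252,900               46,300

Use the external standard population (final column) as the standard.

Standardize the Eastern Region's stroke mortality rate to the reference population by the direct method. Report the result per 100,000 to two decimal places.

139.15

Age-specific rates per 100,000 for the Eastern Region: 11.69, 95.37, 183.63, 272.44.
Standard total = 185,200; weights = 0.2689, 0.2316, 0.2495, 0.2500.
Standardized rate: 0.2689×11.69 + 0.2316×95.37 + 0.2495×183.63 + 0.2500×272.44 = 139.1527 per 100,000.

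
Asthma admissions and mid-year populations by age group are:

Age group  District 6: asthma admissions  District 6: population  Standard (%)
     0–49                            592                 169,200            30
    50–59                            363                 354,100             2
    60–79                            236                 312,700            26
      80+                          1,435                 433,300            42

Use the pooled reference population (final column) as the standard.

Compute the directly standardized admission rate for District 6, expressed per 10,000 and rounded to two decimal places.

Age-specific rates per 10,000 for District 6: 34.99, 10.25, 7.55, 33.12.
Standard weights: 0.30, 0.02, 0.26, 0.42.
Standardized rate: 0.3000×34.99 + 0.0200×10.25 + 0.2600×7.55 + 0.4200×33.12 = 26.5733 per 10,000.

26.57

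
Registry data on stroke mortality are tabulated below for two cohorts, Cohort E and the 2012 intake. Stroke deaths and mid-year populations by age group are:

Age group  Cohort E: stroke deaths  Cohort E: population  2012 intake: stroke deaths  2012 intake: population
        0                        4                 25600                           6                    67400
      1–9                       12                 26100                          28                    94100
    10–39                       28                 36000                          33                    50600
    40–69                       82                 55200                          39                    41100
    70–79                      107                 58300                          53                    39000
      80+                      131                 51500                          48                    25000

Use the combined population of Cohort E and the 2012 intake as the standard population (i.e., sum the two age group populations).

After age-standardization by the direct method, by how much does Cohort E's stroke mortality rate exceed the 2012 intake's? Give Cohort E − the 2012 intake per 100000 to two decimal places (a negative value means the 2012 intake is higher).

32.00

Age-specific rates per 100000 for Cohort E: 15.62, 45.98, 77.78, 148.55, 183.53, 254.37.
For the 2012 intake: 8.90, 29.76, 65.22, 94.89, 135.90, 192.00.
Combined standard total = 569900; weights = 0.1632, 0.2109, 0.1520, 0.1690, 0.1707, 0.1342.
Cohort E: 0.1632×15.62 + 0.2109×45.98 + 0.1520×77.78 + 0.1690×148.55 + 0.1707×183.53 + 0.1342×254.37 = 114.6474 per 100000.
The 2012 intake: 0.1632×8.90 + 0.2109×29.76 + 0.1520×65.22 + 0.1690×94.89 + 0.1707×135.90 + 0.1342×192.00 = 82.6480 per 100000.
Difference = 114.6474 − 82.6480 = 31.9994.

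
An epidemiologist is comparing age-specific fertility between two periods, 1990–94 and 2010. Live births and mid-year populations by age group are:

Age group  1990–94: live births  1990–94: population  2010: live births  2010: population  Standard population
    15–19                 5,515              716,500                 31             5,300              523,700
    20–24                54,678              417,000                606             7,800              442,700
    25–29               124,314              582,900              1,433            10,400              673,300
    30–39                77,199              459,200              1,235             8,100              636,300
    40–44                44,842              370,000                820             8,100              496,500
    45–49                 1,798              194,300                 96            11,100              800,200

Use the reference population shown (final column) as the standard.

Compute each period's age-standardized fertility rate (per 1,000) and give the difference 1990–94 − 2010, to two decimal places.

26.81

Age-specific rates per 1,000 for 1990–94: 7.697, 131.122, 213.268, 168.116, 121.195, 9.254.
For 2010: 5.849, 77.692, 137.788, 152.469, 101.235, 8.649.
Standard total = 3,572,700; weights = 0.1466, 0.1239, 0.1885, 0.1781, 0.1390, 0.2240.
1990–94: 0.1466×7.697 + 0.1239×131.122 + 0.1885×213.268 + 0.1781×168.116 + 0.1390×121.195 + 0.2240×9.254 = 106.4244 per 1,000.
2010: 0.1466×5.849 + 0.1239×77.692 + 0.1885×137.788 + 0.1781×152.469 + 0.1390×101.235 + 0.2240×8.649 = 79.6121 per 1,000.
Difference = 106.4244 − 79.6121 = 26.8123.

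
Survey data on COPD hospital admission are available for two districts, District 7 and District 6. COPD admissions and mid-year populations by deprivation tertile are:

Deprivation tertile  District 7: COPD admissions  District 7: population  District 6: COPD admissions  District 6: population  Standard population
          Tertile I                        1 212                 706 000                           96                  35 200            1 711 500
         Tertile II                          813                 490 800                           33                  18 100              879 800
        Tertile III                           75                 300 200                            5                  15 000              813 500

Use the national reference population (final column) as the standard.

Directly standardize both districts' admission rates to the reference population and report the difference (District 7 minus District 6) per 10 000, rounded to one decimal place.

-5.7

Deprivation-specific rates per 10 000 for District 7: 17.17, 16.56, 2.50.
For District 6: 27.27, 18.23, 3.33.
Standard total = 3 404 800; weights = 0.5027, 0.2584, 0.2389.
District 7: 0.5027×17.17 + 0.2584×16.56 + 0.2389×2.50 = 13.5067 per 10 000.
District 6: 0.5027×27.27 + 0.2584×18.23 + 0.2389×3.33 = 19.2168 per 10 000.
Difference = 13.5067 − 19.2168 = -5.7101.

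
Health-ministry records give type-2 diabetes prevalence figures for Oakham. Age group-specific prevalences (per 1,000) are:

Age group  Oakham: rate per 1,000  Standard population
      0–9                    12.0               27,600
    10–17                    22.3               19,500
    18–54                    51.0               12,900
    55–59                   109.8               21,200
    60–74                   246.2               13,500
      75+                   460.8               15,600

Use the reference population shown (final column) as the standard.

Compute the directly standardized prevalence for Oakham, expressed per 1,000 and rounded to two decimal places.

Standard total = 110,300; weights = 0.2502, 0.1768, 0.1170, 0.1922, 0.1224, 0.1414.
Standardized rate: 0.2502×12.0 + 0.1768×22.3 + 0.1170×51.0 + 0.1922×109.8 + 0.1224×246.2 + 0.1414×460.8 = 129.3190 per 1,000.

129.32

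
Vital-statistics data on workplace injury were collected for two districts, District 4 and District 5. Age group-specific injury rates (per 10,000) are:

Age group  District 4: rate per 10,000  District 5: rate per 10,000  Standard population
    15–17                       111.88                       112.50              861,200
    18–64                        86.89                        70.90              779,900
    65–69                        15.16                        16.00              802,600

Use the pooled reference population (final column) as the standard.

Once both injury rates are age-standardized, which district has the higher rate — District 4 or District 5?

District 4

Standard total = 2,443,700; weights = 0.3524, 0.3191, 0.3284.
District 4: 0.3524×111.88 + 0.3191×86.89 + 0.3284×15.16 = 72.1381 per 10,000.
District 5: 0.3524×112.50 + 0.3191×70.90 + 0.3284×16.00 = 67.5294 per 10,000.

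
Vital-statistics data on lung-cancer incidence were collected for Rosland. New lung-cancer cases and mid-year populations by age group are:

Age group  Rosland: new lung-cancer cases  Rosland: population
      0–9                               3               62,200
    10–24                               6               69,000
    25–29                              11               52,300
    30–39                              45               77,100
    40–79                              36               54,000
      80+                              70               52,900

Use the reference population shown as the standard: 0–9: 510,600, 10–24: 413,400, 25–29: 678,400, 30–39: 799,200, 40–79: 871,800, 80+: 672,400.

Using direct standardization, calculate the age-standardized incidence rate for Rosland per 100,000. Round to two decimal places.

Age-specific rates per 100,000 for Rosland: 4.82, 8.70, 21.03, 58.37, 66.67, 132.33.
Standard total = 3,945,800; weights = 0.1294, 0.1048, 0.1719, 0.2025, 0.2209, 0.1704.
Standardized rate: 0.1294×4.82 + 0.1048×8.70 + 0.1719×21.03 + 0.2025×58.37 + 0.2209×66.67 + 0.1704×132.33 = 54.2519 per 100,000.

54.25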